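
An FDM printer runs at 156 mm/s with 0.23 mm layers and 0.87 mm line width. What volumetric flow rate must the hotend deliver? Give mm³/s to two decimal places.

Extrusion cross-section: 0.23 × 0.87 → 0.2001 mm².
Q = v·A = 156 × 0.2001 = 31.22 mm³/s.

31.22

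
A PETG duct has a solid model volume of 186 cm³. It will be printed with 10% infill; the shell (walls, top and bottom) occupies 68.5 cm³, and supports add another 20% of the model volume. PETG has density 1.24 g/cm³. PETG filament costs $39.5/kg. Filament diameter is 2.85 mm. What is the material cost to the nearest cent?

$5.75

Infill region = 186 − 68.5, so 117.5 cm³.
Deposited infill = 0.10 × 117.5 = 11.75 cm³.
Support = 0.20 × 186, so 37.2 cm³.
Total printed volume = 68.5 + 11.75 + 37.2, so 117.45 cm³.
Mass = 117.45 × 1.24 = 145.638 g.
Cost = 145.638 g / 1000 × $39.5/kg = $5.75.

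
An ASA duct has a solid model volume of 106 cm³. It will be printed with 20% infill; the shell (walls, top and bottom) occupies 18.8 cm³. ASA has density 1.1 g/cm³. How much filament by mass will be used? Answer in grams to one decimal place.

39.9 g

Interior volume = 106 − 18.8 = 87.2 cm³.
Deposited infill = 0.20 × 87.2, so 17.44 cm³.
Total extruded: 18.8 + 17.44 → 36.24 cm³.
Mass = 36.24 × 1.1 = 39.864 g.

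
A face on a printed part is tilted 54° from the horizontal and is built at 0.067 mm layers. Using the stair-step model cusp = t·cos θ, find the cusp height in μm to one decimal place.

39.4 μm

h_c = t·cos θ = 0.067 × 0.5878 = 0.039383 mm (39.4 μm).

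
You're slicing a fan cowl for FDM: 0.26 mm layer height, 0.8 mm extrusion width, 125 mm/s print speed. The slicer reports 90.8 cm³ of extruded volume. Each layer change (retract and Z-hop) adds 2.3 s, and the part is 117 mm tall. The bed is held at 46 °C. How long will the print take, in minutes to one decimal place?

75.5 minutes

Extrusion cross-section = 0.26 × 0.8 = 0.208 mm².
Toolpath length = 90.8 cm³ / 0.208 mm² = 90800 / 0.208 = 436538.5 mm.
Extrusion time = 436538.5 / 125, so 3492.3 s.
Layer count = ceil(117 / 0.26) = 450.
Z-hop total = 450 × 2.3 = 1035 s.
Total = 3492.3 + 1035 = 4527.3 s = 75.5 minutes.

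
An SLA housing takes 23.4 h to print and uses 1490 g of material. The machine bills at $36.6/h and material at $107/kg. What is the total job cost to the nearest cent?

$1015.87

Time charge = 36.6 × 23.4, so $856.44.
Material cost = 107 × 1490/1000 = $159.43.
Total = 856.44 + 159.43 = $1015.87.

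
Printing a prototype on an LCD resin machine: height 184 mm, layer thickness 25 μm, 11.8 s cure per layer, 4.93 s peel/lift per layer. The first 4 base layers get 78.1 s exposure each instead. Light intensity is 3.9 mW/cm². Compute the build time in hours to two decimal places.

Number of layers: 184 / 0.025 → 7360 (rounded up).
Burn-in layers = 4 × (78.1 + 4.93) = 332.12 s.
Normal layers = 7356 × (11.8 + 4.93), so 123065.88 s.
Sum: 332.12 + 123065.88 = 123398 s → 34.28 hours.

34.28 hours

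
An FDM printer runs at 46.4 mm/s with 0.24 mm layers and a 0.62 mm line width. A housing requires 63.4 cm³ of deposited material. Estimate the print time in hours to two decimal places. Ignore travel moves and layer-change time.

Extrusion cross-section = 0.24 × 0.62 = 0.1488 mm².
Path length: 63400 mm³ / 0.1488 mm² → 426075.3 mm.
Extrusion time = 426075.3 / 46.4 = 9182.7 s.
In the requested units: 9182.7 s = 2.55 hours.

2.55 hours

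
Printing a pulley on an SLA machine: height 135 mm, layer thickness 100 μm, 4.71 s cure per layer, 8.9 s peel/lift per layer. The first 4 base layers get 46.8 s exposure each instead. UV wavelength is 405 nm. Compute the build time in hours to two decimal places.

Layers = ⌈135/0.1⌉ = 1350.
Base layers = 4 × (46.8 + 8.9) = 222.8 s.
Regular layers: 1346 × (4.71 + 8.9) → 18319.06 s.
Sum: 222.8 + 18319.06 = 18541.86 s → 5.15 hours.

5.15 hours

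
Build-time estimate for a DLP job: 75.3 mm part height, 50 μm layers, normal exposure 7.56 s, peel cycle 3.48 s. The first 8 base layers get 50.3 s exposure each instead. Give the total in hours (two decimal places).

Layer count = ceil(75.3 / 0.05) = 1506.
Burn-in layers = 8 × (50.3 + 3.48) = 430.24 s.
Regular layers: 1498 × (7.56 + 3.48) → 16537.92 s.
Sum: 430.24 + 16537.92 = 16968.16 s → 4.71 hours.

4.71 hours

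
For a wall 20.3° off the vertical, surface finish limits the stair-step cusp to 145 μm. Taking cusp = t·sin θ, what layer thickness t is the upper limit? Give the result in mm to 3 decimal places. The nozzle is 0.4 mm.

sin(20.3°) = 0.3469; t_max = 0.145/0.3469 = 0.418 mm.

0.418 mm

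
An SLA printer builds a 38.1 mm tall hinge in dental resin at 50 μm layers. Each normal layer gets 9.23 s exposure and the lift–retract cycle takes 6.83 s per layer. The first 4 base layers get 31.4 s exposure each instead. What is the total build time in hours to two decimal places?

3.42 hours

Layers = ⌈38.1/0.05⌉ = 762.
Bottom layers = 4 × (31.4 + 6.83) = 152.92 s.
Normal layers = 758 × (9.23 + 6.83) = 12173.48 s.
Total = 152.92 + 12173.48 = 12326.4 s = 3.42 hours.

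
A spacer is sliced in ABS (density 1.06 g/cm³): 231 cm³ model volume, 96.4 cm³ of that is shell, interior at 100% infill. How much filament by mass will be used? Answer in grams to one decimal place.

244.9 g

Infill region = 231 − 96.4 = 134.6 cm³.
Infill deposited: 1.00 × 134.6 → 134.6 cm³.
Deposited volume = 96.4 + 134.6 = 231 cm³.
Mass = 231 × 1.06, so 244.86 g.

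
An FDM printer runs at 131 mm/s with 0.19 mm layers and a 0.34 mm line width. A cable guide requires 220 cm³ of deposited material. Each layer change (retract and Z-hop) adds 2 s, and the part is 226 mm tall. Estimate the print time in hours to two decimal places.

7.88 hours

Extrusion cross-section = 0.19 × 0.34, so 0.0646 mm².
Total extruded path = 220000/0.0646 = 3405572.8 mm.
Time extruding = 3405572.8 / 131, so 25996.7 s.
Layer count = ceil(226 / 0.19) = 1190.
Z-hop total: 1190 × 2 → 2380 s.
Total = 25996.7 + 2380 = 28376.7 s = 7.88 hours.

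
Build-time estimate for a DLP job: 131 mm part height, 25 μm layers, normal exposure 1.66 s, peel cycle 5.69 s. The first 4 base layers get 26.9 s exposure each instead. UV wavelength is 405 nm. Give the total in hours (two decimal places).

Layer count = ceil(131 / 0.025) = 5240.
Burn-in layers = 4 × (26.9 + 5.69), so 130.36 s.
Remaining layers = 5236 × (1.66 + 5.69), so 38484.6 s.
Sum: 130.36 + 38484.6 = 38614.96 s → 10.73 hours.

10.73 hours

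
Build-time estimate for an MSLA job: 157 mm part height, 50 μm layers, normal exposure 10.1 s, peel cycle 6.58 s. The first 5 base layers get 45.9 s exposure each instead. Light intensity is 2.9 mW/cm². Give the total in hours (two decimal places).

14.60 hours

Number of layers: 157 / 0.05 → 3140 (rounded up).
Base layers = 5 × (45.9 + 6.58), so 262.4 s.
Remaining layers = 3135 × (10.1 + 6.58), so 52291.8 s.
Sum: 262.4 + 52291.8 = 52554.2 s → 14.60 hours.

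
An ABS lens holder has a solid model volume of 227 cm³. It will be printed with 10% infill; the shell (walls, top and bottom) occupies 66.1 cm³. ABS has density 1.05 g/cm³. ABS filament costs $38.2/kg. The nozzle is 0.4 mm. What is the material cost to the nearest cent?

$3.30

Interior volume = 227 − 66.1, so 160.9 cm³.
Infill deposited: 0.10 × 160.9 → 16.09 cm³.
Total printed volume: 66.1 + 16.09 → 82.19 cm³.
Mass = 82.19 × 1.05, so 86.2995 g.
At $38.2/kg: 86.2995/1000 × 38.2 = $3.30.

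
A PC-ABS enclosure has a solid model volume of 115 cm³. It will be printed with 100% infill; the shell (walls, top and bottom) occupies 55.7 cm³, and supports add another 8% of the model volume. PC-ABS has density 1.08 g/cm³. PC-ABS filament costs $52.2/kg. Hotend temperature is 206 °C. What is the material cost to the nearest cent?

$7.00

Interior volume = 115 − 55.7 = 59.3 cm³.
Infill volume: 1.00 × 59.3 → 59.3 cm³.
Support = 0.08 × 115, so 9.2 cm³.
Deposited volume = 55.7 + 59.3 + 9.2, so 124.2 cm³.
Mass = 124.2 × 1.08 = 134.136 g.
At $52.2/kg: 134.136/1000 × 52.2 = $7.00.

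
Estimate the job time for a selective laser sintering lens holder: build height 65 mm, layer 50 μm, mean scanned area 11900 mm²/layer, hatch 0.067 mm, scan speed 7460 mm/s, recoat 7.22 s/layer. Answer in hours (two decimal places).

Layers = ⌈65/0.05⌉ = 1300.
Per-layer scan distance = 11900 / 0.067 = 177611.9 mm.
Per-layer scan time = 177611.9 / 7460 = 23.8086 s.
Per-layer time: 23.8086 + 7.22 → 31.0286 s.
1300 layers × 31.0286 s/layer = 40337.18 s, i.e. 11.20 hours.

11.20 hours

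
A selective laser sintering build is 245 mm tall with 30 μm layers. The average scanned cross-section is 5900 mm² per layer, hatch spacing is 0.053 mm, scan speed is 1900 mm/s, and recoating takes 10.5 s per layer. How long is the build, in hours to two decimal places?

156.74 hours

Number of layers: 245 / 0.03 → 8167 (rounded up).
Scan path per layer: 5900 / 0.053 → 111320.8 mm.
Laser time per layer = 111320.8 / 1900 = 58.5899 s.
Time per layer = 58.5899 + 10.5 = 69.0899 s.
Total: 8167 × 69.0899 s = 564257.2133 s → 156.74 hours.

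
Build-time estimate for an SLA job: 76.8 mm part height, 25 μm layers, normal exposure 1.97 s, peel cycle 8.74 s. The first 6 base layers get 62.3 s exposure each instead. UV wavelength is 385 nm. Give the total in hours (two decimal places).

Layer count = ceil(76.8 / 0.025) = 3072.
Base layers = 6 × (62.3 + 8.74), so 426.24 s.
Regular layers: 3066 × (1.97 + 8.74) → 32836.86 s.
Total = 426.24 + 32836.86 = 33263.1 s = 9.24 hours.

9.24 hours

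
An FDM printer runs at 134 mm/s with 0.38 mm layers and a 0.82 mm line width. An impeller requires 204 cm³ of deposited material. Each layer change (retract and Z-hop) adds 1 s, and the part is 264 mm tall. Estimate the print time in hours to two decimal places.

1.55 hours

Extrusion cross-section = 0.38 × 0.82 = 0.3116 mm².
Toolpath length = 204 cm³ / 0.3116 mm² = 204000 / 0.3116 = 654685.5 mm.
Extrusion time = 654685.5 / 134, so 4885.7 s.
Layer count = ceil(264 / 0.38) = 695.
Layer-change overhead: 695 × 1 → 695 s.
Altogether 4885.7 + 695 = 5580.7 s, i.e. 1.55 hours.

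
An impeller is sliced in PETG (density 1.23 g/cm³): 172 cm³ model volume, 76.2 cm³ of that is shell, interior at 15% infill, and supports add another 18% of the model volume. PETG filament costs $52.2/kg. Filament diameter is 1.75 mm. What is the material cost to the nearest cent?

$7.80

Interior volume: 172 − 76.2 → 95.8 cm³.
Infill volume = 0.15 × 95.8, so 14.37 cm³.
Support = 0.18 × 172 = 30.96 cm³.
Deposited volume = 76.2 + 14.37 + 30.96 = 121.53 cm³.
Mass = 121.53 × 1.23 = 149.4819 g.
Cost = 149.4819 g / 1000 × $52.2/kg = $7.80.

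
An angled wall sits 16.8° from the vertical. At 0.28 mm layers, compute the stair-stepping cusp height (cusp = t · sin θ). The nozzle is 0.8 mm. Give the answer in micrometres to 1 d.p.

80.9 μm

h_c = t·sin θ = 0.28 × 0.2890 = 0.08092 mm (80.9 μm).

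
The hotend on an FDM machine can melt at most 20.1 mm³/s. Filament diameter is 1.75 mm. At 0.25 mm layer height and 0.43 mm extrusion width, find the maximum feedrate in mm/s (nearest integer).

187 mm/s

A: 0.25 × 0.43 → 0.1075 mm².
v_max = Q/A = 20.1/0.1075 = 186.98 mm/s → 187 mm/s.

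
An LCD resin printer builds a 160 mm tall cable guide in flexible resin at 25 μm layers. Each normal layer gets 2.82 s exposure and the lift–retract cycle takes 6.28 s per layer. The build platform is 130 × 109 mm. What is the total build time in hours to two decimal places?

Number of layers: 160 / 0.025 → 6400 (rounded up).
Per-layer time = 2.82 + 6.28, so 9.1 s.
Build time: 6400 × 9.1 s = 58240 s, i.e. 16.18 hours.

16.18 hours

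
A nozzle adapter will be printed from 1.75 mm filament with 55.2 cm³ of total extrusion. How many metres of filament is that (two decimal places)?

22.95 m

Filament cross-section = π × (1.75/2)² = 2.4053 mm².
Length = 55.2 cm³ / 2.4053 mm² = 55200 / 2.4053 = 22949.32 mm = 22.95 m.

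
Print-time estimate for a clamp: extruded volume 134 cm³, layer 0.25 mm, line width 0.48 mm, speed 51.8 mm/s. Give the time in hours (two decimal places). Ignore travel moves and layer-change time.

5.99 hours

Extrusion cross-section: 0.25 × 0.48 → 0.12 mm².
Total extruded path = 134000/0.12 = 1116666.7 mm.
Print-move time = 1116666.7 / 51.8, so 21557.3 s.
Converting: 21557.3 s = 5.99 hours.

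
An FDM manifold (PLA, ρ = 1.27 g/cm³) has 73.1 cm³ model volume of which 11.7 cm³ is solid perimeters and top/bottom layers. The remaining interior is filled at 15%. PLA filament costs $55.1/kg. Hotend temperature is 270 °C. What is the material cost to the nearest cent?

Interior volume = 73.1 − 11.7 = 61.4 cm³.
Deposited infill = 0.15 × 61.4, so 9.21 cm³.
Deposited volume = 11.7 + 9.21, so 20.91 cm³.
Mass = 20.91 × 1.27, so 26.5557 g.
Cost = 26.5557 g / 1000 × $55.1/kg = $1.46.

$1.46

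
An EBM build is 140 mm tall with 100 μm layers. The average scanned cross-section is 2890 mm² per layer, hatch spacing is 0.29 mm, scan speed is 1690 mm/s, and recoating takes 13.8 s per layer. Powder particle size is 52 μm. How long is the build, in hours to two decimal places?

7.66 hours

Layers = ⌈140/0.1⌉ = 1400.
Per-layer scan distance = 2890 / 0.29 = 9965.5 mm.
Per-layer scan time: 9965.5 / 1690 → 5.8967 s.
Layer cycle = 5.8967 + 13.8 = 19.6967 s.
1400 layers × 19.6967 s/layer = 27575.38 s, i.e. 7.66 hours.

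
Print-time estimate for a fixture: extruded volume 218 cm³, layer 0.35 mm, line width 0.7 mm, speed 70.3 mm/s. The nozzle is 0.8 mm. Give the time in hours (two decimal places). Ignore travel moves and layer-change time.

3.52 hours

Line area = 0.35 × 0.7 = 0.245 mm².
Toolpath length = 218 cm³ / 0.245 mm² = 218000 / 0.245 = 889795.9 mm.
Time extruding = 889795.9 / 70.3, so 12657.1 s.
12657.1 s = 3.52 hours.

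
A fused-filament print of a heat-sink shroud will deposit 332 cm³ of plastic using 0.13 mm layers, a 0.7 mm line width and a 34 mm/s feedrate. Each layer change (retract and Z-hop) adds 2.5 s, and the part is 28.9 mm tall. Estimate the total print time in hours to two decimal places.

Bead cross-section = 0.13 × 0.7, so 0.091 mm².
Toolpath length = 332 cm³ / 0.091 mm² = 332000 / 0.091 = 3648351.6 mm.
Time extruding = 3648351.6 / 34 = 107304.5 s.
Number of layers: 28.9 / 0.13 → 223 (rounded up).
Z-hop total: 223 × 2.5 → 557.5 s.
Total = 107304.5 + 557.5 = 107862 s = 29.96 hours.

29.96 hours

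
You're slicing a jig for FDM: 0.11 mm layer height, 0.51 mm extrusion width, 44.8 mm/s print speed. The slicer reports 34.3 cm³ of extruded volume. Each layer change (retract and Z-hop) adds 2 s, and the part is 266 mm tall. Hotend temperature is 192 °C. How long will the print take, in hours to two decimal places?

Bead cross-section = 0.11 × 0.51, so 0.0561 mm².
Total extruded path = 34300/0.0561 = 611408.2 mm.
Time extruding: 611408.2 / 44.8 → 13647.5 s.
Layers = ⌈266/0.11⌉ = 2419.
Non-print overhead: 2419 × 2 → 4838 s.
Altogether 13647.5 + 4838 = 18485.5 s, i.e. 5.13 hours.

5.13 hours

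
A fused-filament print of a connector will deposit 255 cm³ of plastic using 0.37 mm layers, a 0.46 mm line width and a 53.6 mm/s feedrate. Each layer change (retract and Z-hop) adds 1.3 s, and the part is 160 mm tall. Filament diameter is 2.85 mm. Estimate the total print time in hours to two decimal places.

7.92 hours

Bead cross-section: 0.37 × 0.46 → 0.1702 mm².
Toolpath length = 255 cm³ / 0.1702 mm² = 255000 / 0.1702 = 1498237.4 mm.
Print-move time = 1498237.4 / 53.6 = 27952.2 s.
Layer count = ceil(160 / 0.37) = 433.
Layer-change overhead = 433 × 1.3 = 562.9 s.
Total = 27952.2 + 562.9 = 28515.1 s = 7.92 hours.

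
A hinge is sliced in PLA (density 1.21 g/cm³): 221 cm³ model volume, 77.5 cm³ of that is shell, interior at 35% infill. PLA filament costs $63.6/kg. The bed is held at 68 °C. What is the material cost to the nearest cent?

$9.83

Volume inside the shell = 221 − 77.5, so 143.5 cm³.
Infill volume: 0.35 × 143.5 → 50.225 cm³.
Deposited volume: 77.5 + 50.225 → 127.725 cm³.
Mass: 127.725 × 1.21 → 154.54725 g.
Cost = 154.54725 g / 1000 × $63.6/kg = $9.83.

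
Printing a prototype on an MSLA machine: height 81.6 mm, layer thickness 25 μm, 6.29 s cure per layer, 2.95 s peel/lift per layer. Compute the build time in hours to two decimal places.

8.38 hours

Layers = ⌈81.6/0.025⌉ = 3264.
Per-layer time: 6.29 + 2.95 → 9.24 s.
Total = 3264 × 9.24 = 30159.36 s = 8.38 hours.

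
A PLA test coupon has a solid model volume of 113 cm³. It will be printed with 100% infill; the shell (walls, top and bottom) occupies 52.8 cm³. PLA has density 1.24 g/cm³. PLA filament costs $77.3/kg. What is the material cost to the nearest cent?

$10.83

Volume inside the shell: 113 − 52.8 → 60.2 cm³.
Infill volume = 1.00 × 60.2, so 60.2 cm³.
Total extruded = 52.8 + 60.2 = 113 cm³.
Mass: 113 × 1.24 → 140.12 g.
At $77.3/kg: 140.12/1000 × 77.3 = $10.83.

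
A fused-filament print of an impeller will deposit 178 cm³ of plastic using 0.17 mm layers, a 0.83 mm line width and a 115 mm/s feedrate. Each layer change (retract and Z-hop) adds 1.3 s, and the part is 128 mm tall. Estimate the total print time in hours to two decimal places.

Line area = 0.17 × 0.83, so 0.1411 mm².
Toolpath length = 178 cm³ / 0.1411 mm² = 178000 / 0.1411 = 1261516.7 mm.
Time extruding: 1261516.7 / 115 → 10969.7 s.
Number of layers: 128 / 0.17 → 753 (rounded up).
Z-hop total = 753 × 1.3, so 978.9 s.
Total = 10969.7 + 978.9 = 11948.6 s = 3.32 hours.

3.32 hours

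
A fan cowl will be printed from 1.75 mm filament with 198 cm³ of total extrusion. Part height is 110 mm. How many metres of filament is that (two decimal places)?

Filament cross-section = π × (1.75/2)² = 2.4053 mm².
L = 198000 mm³ / 2.4053 mm² = 82318.21 mm, i.e. 82.32 m.

82.32 m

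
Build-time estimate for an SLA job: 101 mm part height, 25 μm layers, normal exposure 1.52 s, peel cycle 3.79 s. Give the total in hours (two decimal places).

Layers = ⌈101/0.025⌉ = 4040.
Cycle time: 1.52 + 3.79 → 5.31 s.
Build time: 4040 × 5.31 s = 21452.4 s, i.e. 5.96 hours.

5.96 hours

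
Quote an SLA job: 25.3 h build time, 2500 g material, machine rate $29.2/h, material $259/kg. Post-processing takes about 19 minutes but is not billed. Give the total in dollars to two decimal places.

$1386.26

Time charge = 29.2 × 25.3 = $738.76.
Material cost: 259 × 2500/1000 → $647.50.
Job cost: 738.76 + 647.50 = $1386.26.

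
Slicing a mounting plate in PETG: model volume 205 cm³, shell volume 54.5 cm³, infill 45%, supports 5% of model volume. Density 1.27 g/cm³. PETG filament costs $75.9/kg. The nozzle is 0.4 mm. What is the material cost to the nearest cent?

$12.77

Interior volume = 205 − 54.5, so 150.5 cm³.
Infill deposited = 0.45 × 150.5, so 67.725 cm³.
Support = 0.05 × 205, so 10.25 cm³.
Total extruded = 54.5 + 67.725 + 10.25 = 132.475 cm³.
Mass = 132.475 × 1.27 = 168.24325 g.
At $75.9/kg: 168.24325/1000 × 75.9 = $12.77.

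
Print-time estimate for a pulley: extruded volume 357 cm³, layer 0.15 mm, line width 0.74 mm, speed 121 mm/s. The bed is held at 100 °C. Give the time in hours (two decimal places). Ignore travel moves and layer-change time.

7.38 hours

Line area = 0.15 × 0.74, so 0.111 mm².
Path length: 357000 mm³ / 0.111 mm² → 3216216.2 mm.
Extrusion time = 3216216.2 / 121, so 26580.3 s.
In the requested units: 26580.3 s = 7.38 hours.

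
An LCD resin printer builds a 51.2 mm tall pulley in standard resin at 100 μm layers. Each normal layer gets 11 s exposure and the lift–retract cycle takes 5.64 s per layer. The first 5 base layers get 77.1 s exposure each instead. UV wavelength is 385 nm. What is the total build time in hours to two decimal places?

2.46 hours

Number of layers: 51.2 / 0.1 → 512 (rounded up).
Base layers = 5 × (77.1 + 5.64), so 413.7 s.
Regular layers: 507 × (11 + 5.64) → 8436.48 s.
Sum: 413.7 + 8436.48 = 8850.18 s → 2.46 hours.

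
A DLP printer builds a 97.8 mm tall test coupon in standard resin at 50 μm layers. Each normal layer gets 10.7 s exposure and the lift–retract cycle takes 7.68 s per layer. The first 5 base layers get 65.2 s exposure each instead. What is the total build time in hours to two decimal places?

10.06 hours

Layer count = ceil(97.8 / 0.05) = 1956.
Bottom layers = 5 × (65.2 + 7.68), so 364.4 s.
Regular layers = 1951 × (10.7 + 7.68) = 35859.38 s.
Total = 364.4 + 35859.38 = 36223.78 s = 10.06 hours.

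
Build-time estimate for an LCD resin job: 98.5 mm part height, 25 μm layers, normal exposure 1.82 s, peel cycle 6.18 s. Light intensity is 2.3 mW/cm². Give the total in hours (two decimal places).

8.76 hours

Layer count = ceil(98.5 / 0.025) = 3940.
Per-layer time = 1.82 + 6.18 = 8 s.
Total = 3940 × 8 = 31520 s = 8.76 hours.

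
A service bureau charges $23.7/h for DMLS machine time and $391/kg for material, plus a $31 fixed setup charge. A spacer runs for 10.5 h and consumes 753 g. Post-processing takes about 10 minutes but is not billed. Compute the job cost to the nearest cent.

Machine-time cost: 23.7 × 10.5 → $248.85.
Material cost: 391 × 753/1000 → $294.423.
Adding setup: 248.85 + 294.423 + 31 → 574.273 ≈ $574.27.

$574.27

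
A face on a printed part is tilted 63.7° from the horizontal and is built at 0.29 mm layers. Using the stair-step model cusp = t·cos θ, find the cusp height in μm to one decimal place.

128.5 μm

Cusp = layer height × cos(63.7°) = 0.29 × 0.4431 = 0.128499 mm = 128.5 μm.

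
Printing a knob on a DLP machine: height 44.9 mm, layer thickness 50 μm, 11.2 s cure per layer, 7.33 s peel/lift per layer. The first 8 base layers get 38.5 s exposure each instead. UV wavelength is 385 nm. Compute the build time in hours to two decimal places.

4.68 hours

Number of layers: 44.9 / 0.05 → 898 (rounded up).
Burn-in layers: 8 × (38.5 + 7.33) → 366.64 s.
Regular layers = 890 × (11.2 + 7.33), so 16491.7 s.
Total = 366.64 + 16491.7 = 16858.34 s = 4.68 hours.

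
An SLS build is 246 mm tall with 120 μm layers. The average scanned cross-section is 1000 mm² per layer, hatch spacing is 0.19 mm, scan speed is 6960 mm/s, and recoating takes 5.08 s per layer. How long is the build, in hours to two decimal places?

Number of layers: 246 / 0.12 → 2050 (rounded up).
Scan path per layer = 1000 / 0.19 = 5263.2 mm.
Scan time per layer = 5263.2 / 6960, so 0.7562 s.
Per-layer time = 0.7562 + 5.08 = 5.8362 s.
Total: 2050 × 5.8362 s = 11964.21 s → 3.32 hours.

3.32 hours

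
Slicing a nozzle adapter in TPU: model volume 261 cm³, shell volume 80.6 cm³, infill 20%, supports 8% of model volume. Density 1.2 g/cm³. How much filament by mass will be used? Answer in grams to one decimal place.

Infill region = 261 − 80.6 = 180.4 cm³.
Infill deposited = 0.20 × 180.4, so 36.08 cm³.
Support = 0.08 × 261, so 20.88 cm³.
Total extruded = 80.6 + 36.08 + 20.88, so 137.56 cm³.
Mass = 137.56 × 1.2, so 165.072 g.

165.1 g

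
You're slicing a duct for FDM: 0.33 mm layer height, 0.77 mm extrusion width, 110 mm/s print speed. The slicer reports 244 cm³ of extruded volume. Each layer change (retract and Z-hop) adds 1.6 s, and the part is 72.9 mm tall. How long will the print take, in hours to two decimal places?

2.52 hours

Extrusion cross-section: 0.33 × 0.77 → 0.2541 mm².
Toolpath length = 244 cm³ / 0.2541 mm² = 244000 / 0.2541 = 960251.9 mm.
Print-move time = 960251.9 / 110 = 8729.6 s.
Layers = ⌈72.9/0.33⌉ = 221.
Z-hop total = 221 × 1.6 = 353.6 s.
Total = 8729.6 + 353.6 = 9083.2 s = 2.52 hours.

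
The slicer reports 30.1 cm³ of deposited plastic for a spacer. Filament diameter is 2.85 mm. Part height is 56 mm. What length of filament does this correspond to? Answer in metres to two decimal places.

Cross-section of 2.85 mm filament: π·(2.85/2)² = 6.3794 mm².
L = 30100 mm³ / 6.3794 mm² = 4718.31 mm, i.e. 4.72 m.

4.72 m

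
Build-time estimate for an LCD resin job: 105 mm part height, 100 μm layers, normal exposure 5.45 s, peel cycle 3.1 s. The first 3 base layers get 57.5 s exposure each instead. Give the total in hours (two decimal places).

Layers = ⌈105/0.1⌉ = 1050.
Burn-in layers = 3 × (57.5 + 3.1), so 181.8 s.
Normal layers: 1047 × (5.45 + 3.1) → 8951.85 s.
Sum: 181.8 + 8951.85 = 9133.65 s → 2.54 hours.

2.54 hours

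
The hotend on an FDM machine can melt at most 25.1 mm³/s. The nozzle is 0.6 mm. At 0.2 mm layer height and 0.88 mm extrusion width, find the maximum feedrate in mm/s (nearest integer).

Bead cross-section = 0.2 × 0.88 = 0.176 mm².
Max speed = 25.1 / 0.176 = 142.61 ≈ 143 mm/s.

143 mm/s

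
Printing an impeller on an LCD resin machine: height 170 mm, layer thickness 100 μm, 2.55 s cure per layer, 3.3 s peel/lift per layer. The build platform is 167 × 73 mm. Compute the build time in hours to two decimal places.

2.76 hours

Layers = ⌈170/0.1⌉ = 1700.
Each layer takes: 2.55 + 3.3 → 5.85 s.
Total = 1700 × 5.85 = 9945 s = 2.76 hours.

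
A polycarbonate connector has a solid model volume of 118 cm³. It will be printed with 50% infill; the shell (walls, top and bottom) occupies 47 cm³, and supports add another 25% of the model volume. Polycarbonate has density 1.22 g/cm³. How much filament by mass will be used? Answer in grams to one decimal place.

136.6 g

Interior volume = 118 − 47, so 71 cm³.
Infill volume = 0.50 × 71 = 35.5 cm³.
Support = 0.25 × 118, so 29.5 cm³.
Deposited volume: 47 + 35.5 + 29.5 → 112 cm³.
Mass = 112 × 1.22 = 136.64 g.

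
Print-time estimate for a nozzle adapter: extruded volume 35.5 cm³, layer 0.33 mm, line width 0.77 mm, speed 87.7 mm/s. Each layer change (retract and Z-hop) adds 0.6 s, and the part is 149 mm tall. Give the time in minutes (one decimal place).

31.1 minutes

Bead cross-section: 0.33 × 0.77 → 0.2541 mm².
Toolpath length = 35.5 cm³ / 0.2541 mm² = 35500 / 0.2541 = 139708.8 mm.
Extrusion time = 139708.8 / 87.7 = 1593 s.
Layer count = ceil(149 / 0.33) = 452.
Z-hop total: 452 × 0.6 → 271.2 s.
Total = 1593 + 271.2 = 1864.2 s = 31.1 minutes.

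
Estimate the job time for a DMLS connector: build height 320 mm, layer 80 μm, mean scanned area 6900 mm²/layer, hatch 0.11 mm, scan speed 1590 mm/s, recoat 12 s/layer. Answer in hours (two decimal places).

57.17 hours

Layer count = ceil(320 / 0.08) = 4000.
Hatch length per layer = 6900 / 0.11 = 62727.3 mm.
Scan time per layer = 62727.3 / 1590, so 39.4511 s.
Per-layer time: 39.4511 + 12 → 51.4511 s.
Build time = 4000 × 51.4511 = 205804.4 s = 57.17 hours.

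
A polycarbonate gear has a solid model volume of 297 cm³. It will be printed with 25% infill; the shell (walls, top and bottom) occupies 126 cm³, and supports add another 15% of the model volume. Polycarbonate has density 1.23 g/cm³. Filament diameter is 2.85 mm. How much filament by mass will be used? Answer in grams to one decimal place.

262.4 g

Infill region = 297 − 126 = 171 cm³.
Deposited infill: 0.25 × 171 → 42.75 cm³.
Support: 0.15 × 297 → 44.55 cm³.
Total printed volume = 126 + 42.75 + 44.55, so 213.3 cm³.
Mass: 213.3 × 1.23 → 262.359 g.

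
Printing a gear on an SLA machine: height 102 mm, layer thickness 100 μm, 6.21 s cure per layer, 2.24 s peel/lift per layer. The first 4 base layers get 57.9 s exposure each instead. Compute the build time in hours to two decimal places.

2.45 hours

Layers = ⌈102/0.1⌉ = 1020.
Bottom layers: 4 × (57.9 + 2.24) → 240.56 s.
Regular layers = 1016 × (6.21 + 2.24), so 8585.2 s.
Total = 240.56 + 8585.2 = 8825.76 s = 2.45 hours.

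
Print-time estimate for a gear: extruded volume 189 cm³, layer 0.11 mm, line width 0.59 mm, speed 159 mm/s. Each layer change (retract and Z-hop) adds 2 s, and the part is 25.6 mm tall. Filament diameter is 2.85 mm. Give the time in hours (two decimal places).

Extrusion cross-section = 0.11 × 0.59, so 0.0649 mm².
Total extruded path = 189000/0.0649 = 2912172.6 mm.
Time extruding = 2912172.6 / 159, so 18315.6 s.
Number of layers: 25.6 / 0.11 → 233 (rounded up).
Non-print overhead = 233 × 2 = 466 s.
Total = 18315.6 + 466 = 18781.6 s = 5.22 hours.

5.22 hours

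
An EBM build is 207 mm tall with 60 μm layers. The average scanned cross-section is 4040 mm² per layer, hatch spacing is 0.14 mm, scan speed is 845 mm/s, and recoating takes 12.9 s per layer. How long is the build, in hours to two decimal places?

Number of layers: 207 / 0.06 → 3450 (rounded up).
Hatch length per layer = 4040 / 0.14, so 28857.1 mm.
Scan time per layer = 28857.1 / 845 = 34.1504 s.
Layer cycle = 34.1504 + 12.9, so 47.0504 s.
Total: 3450 × 47.0504 s = 162323.88 s → 45.09 hours.

45.09 hours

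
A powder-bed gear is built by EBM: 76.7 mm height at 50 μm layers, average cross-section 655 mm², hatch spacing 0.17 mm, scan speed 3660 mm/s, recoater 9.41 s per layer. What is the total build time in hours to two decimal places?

Number of layers: 76.7 / 0.05 → 1534 (rounded up).
Per-layer scan distance: 655 / 0.17 → 3852.9 mm.
Scan time per layer: 3852.9 / 3660 → 1.0527 s.
Time per layer = 1.0527 + 9.41, so 10.4627 s.
Build time = 1534 × 10.4627 = 16049.7818 s = 4.46 hours.

4.46 hours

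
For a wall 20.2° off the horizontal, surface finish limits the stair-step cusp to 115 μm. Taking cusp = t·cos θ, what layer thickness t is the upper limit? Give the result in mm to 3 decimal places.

t = h_c / cos θ = 0.115 / 0.9385 = 0.123 mm.

0.123 mm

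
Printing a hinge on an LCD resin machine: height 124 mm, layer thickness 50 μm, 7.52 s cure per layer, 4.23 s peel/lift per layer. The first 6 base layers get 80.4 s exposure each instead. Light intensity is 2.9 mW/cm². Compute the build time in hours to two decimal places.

Layer count = ceil(124 / 0.05) = 2480.
Base layers = 6 × (80.4 + 4.23) = 507.78 s.
Regular layers = 2474 × (7.52 + 4.23) = 29069.5 s.
Total = 507.78 + 29069.5 = 29577.28 s = 8.22 hours.

8.22 hours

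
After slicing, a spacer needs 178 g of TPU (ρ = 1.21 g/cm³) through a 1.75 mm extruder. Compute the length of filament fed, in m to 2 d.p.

61.16 m

Volume = 178 g / 1.21 g·cm⁻³ = 147.1074 cm³ = 147107.4 mm³.
Cross-section of 1.75 mm filament: π·(1.75/2)² = 2.4053 mm².
Length = 147107.4 / 2.4053 = 61159.69 mm = 61.16 m.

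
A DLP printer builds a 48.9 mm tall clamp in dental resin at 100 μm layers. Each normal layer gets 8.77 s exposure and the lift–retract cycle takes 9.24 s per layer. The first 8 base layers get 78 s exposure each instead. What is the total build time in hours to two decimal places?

2.60 hours

Layer count = ceil(48.9 / 0.1) = 489.
Base layers: 8 × (78 + 9.24) → 697.92 s.
Normal layers = 481 × (8.77 + 9.24) = 8662.81 s.
Sum: 697.92 + 8662.81 = 9360.73 s → 2.60 hours.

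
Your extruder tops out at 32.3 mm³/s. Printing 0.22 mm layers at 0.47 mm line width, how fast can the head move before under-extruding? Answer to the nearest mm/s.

A = 0.22 × 0.47 = 0.1034 mm².
Max speed = 32.3 / 0.1034 = 312.38 ≈ 312 mm/s.

312 mm/s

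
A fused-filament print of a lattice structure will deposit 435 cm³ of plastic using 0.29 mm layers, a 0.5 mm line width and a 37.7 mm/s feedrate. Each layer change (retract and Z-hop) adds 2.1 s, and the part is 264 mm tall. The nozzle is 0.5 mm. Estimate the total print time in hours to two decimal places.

Line area = 0.29 × 0.5 = 0.145 mm².
Total extruded path = 435000/0.145 = 3000000 mm.
Time extruding: 3000000 / 37.7 → 79575.6 s.
Layer count = ceil(264 / 0.29) = 911.
Z-hop total = 911 × 2.1 = 1913.1 s.
Altogether 79575.6 + 1913.1 = 81488.7 s, i.e. 22.64 hours.

22.64 hours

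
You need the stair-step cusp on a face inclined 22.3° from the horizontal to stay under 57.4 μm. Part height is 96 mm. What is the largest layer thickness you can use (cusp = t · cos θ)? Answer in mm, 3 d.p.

t = h_c / cos θ = 0.0574 / 0.9252 = 0.062 mm.

0.062 mm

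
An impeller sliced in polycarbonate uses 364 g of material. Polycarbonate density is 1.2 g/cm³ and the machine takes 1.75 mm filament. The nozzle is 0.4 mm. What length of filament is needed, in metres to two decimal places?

126.11 m

Extruded volume: 364/1.2 = 303.3333 cm³ (303333.3 mm³).
A = π r² = π × 0.875² = 2.4053 mm².
Length = 303333.3 / 2.4053 = 126110.38 mm = 126.11 m.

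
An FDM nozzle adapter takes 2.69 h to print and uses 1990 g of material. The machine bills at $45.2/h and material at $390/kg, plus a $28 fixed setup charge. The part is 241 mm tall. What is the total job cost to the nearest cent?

Time charge: 45.2 × 2.69 → $121.588.
Feedstock cost = 390 × 1990/1000 = $776.10.
Total = 121.588 + 776.10 + 28 = 925.688 ≈ $925.69.

$925.69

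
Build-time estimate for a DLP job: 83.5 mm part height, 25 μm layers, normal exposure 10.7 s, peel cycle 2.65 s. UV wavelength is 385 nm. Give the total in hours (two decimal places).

12.39 hours

Number of layers: 83.5 / 0.025 → 3340 (rounded up).
Per-layer time: 10.7 + 2.65 → 13.35 s.
Build time: 3340 × 13.35 s = 44589 s, i.e. 12.39 hours.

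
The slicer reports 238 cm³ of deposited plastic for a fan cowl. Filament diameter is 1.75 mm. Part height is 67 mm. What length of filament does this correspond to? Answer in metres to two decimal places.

98.95 m

A = π r² = π × 0.875² = 2.4053 mm².
L = 238000 mm³ / 2.4053 mm² = 98948.16 mm, i.e. 98.95 m.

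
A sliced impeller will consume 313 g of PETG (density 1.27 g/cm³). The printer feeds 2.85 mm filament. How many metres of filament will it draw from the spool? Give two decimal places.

38.63 m

Volume = 313 g / 1.27 g·cm⁻³ = 246.4567 cm³ = 246456.7 mm³.
Filament cross-section = π × (2.85/2)² = 6.3794 mm².
L = V/A = 246456.7/6.3794 = 38633.21 mm → 38.63 m.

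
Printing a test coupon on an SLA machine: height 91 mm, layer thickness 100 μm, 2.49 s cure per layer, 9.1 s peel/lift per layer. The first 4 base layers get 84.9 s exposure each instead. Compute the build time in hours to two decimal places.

3.02 hours

Layers = ⌈91/0.1⌉ = 910.
Burn-in layers = 4 × (84.9 + 9.1), so 376 s.
Remaining layers = 906 × (2.49 + 9.1), so 10500.54 s.
Total = 376 + 10500.54 = 10876.54 s = 3.02 hours.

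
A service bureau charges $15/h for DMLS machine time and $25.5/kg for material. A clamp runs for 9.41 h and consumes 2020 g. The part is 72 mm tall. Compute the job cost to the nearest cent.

$192.66

Machine cost = 15 × 9.41 = $141.15.
Material cost = 25.5 × 2020/1000, so $51.51.
Total = 141.15 + 51.51 = $192.66.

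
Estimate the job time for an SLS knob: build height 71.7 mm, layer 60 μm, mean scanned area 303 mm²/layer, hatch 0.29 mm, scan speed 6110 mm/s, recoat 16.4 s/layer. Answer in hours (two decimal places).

Number of layers: 71.7 / 0.06 → 1195 (rounded up).
Scan path per layer = 303 / 0.29 = 1044.8 mm.
Laser time per layer = 1044.8 / 6110, so 0.171 s.
Time per layer = 0.171 + 16.4, so 16.571 s.
Build time = 1195 × 16.571 = 19802.345 s = 5.50 hours.

5.50 hours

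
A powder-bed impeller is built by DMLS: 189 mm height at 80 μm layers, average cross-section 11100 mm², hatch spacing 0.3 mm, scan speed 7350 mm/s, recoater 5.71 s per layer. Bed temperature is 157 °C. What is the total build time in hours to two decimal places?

7.05 hours

Layers = ⌈189/0.08⌉ = 2363.
Scan path per layer = 11100 / 0.3, so 37000 mm.
Per-layer scan time = 37000 / 7350, so 5.034 s.
Per-layer time = 5.034 + 5.71 = 10.744 s.
Build time = 2363 × 10.744 = 25388.072 s = 7.05 hours.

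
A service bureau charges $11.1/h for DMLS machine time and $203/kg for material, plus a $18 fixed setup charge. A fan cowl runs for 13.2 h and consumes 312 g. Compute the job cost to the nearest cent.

Machine cost = 11.1 × 13.2 = $146.52.
Material cost: 203 × 312/1000 → $63.336.
Total = 146.52 + 63.336 + 18 = 227.856 ≈ $227.86.

$227.86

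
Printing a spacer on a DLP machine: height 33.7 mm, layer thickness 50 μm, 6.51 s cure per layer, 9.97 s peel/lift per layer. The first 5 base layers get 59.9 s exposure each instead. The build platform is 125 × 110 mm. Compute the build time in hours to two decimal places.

3.16 hours

Layer count = ceil(33.7 / 0.05) = 674.
Base layers = 5 × (59.9 + 9.97) = 349.35 s.
Regular layers: 669 × (6.51 + 9.97) → 11025.12 s.
Sum: 349.35 + 11025.12 = 11374.47 s → 3.16 hours.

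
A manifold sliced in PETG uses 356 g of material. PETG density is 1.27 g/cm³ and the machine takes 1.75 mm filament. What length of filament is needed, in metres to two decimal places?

Extruded volume: 356/1.27 = 280.315 cm³ (280315 mm³).
Cross-section of 1.75 mm filament: π·(1.75/2)² = 2.4053 mm².
L = V/A = 280315/2.4053 = 116540.56 mm → 116.54 m.

116.54 m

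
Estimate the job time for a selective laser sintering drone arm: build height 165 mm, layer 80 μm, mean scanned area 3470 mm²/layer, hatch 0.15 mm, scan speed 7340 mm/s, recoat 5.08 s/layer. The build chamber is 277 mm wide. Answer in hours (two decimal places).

4.72 hours

Number of layers: 165 / 0.08 → 2063 (rounded up).
Per-layer scan distance = 3470 / 0.15, so 23133.3 mm.
Scan time per layer = 23133.3 / 7340, so 3.1517 s.
Per-layer time = 3.1517 + 5.08 = 8.2317 s.
Total: 2063 × 8.2317 s = 16981.9971 s → 4.72 hours.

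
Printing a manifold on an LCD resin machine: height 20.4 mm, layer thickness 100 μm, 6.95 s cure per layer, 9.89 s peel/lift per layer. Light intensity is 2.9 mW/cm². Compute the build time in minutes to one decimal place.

Number of layers: 20.4 / 0.1 → 204 (rounded up).
Each layer takes = 6.95 + 9.89 = 16.84 s.
Build time: 204 × 16.84 s = 3435.36 s, i.e. 57.3 minutes.

57.3 minutes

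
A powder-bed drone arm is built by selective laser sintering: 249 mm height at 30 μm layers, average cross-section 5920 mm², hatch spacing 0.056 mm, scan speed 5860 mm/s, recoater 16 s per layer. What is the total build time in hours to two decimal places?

78.48 hours

Layers = ⌈249/0.03⌉ = 8300.
Scan path per layer = 5920 / 0.056, so 105714.3 mm.
Scan time per layer = 105714.3 / 5860, so 18.04 s.
Layer cycle = 18.04 + 16, so 34.04 s.
Total: 8300 × 34.04 s = 282532 s → 78.48 hours.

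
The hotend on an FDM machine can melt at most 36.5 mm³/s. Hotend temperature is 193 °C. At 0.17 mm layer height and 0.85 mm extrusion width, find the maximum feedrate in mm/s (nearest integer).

253 mm/s

Bead cross-section = 0.17 × 0.85, so 0.1445 mm².
Max speed = 36.5 / 0.1445 = 252.60 ≈ 253 mm/s.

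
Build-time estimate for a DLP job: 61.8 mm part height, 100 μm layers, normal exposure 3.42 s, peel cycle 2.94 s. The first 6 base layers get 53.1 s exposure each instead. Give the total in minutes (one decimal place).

70.5 minutes

Number of layers: 61.8 / 0.1 → 618 (rounded up).
Base layers = 6 × (53.1 + 2.94) = 336.24 s.
Regular layers: 612 × (3.42 + 2.94) → 3892.32 s.
Sum: 336.24 + 3892.32 = 4228.56 s → 70.5 minutes.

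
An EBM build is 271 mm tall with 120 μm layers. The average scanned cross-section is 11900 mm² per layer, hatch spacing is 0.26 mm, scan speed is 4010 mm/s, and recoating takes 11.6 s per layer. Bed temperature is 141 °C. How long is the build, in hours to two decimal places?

14.44 hours

Number of layers: 271 / 0.12 → 2259 (rounded up).
Scan path per layer = 11900 / 0.26 = 45769.2 mm.
Per-layer scan time: 45769.2 / 4010 → 11.4138 s.
Time per layer: 11.4138 + 11.6 → 23.0138 s.
2259 layers × 23.0138 s/layer = 51988.1742 s, i.e. 14.44 hours.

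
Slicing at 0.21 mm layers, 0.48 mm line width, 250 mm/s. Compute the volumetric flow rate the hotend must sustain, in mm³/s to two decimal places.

25.20

A = 0.21 × 0.48, so 0.1008 mm².
Q = v·A = 250 × 0.1008 = 25.20 mm³/s.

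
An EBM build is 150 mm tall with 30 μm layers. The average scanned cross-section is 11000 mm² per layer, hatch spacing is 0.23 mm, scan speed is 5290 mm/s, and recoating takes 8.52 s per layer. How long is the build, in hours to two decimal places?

24.39 hours

Number of layers: 150 / 0.03 → 5000 (rounded up).
Hatch length per layer: 11000 / 0.23 → 47826.1 mm.
Beam time per layer: 47826.1 / 5290 → 9.0409 s.
Per-layer time: 9.0409 + 8.52 → 17.5609 s.
Build time = 5000 × 17.5609 = 87804.5 s = 24.39 hours.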